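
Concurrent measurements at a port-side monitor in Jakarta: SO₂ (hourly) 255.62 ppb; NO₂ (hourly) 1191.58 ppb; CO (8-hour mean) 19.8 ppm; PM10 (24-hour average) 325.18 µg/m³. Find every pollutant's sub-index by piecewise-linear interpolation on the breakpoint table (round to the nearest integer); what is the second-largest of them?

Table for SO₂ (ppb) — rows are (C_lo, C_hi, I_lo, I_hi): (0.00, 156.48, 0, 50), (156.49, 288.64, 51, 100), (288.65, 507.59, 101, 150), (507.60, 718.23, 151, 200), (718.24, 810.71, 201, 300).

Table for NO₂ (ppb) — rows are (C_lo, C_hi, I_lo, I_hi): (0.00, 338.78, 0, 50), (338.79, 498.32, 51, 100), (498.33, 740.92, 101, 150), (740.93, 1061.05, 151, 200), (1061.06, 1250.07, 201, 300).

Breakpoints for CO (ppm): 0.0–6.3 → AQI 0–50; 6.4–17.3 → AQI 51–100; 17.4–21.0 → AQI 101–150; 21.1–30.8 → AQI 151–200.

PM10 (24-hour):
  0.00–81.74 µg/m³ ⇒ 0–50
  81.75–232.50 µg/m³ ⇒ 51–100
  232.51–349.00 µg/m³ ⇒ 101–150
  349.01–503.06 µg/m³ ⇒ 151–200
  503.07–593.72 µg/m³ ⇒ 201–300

SO₂: 255.62 ∈ [156.49, 288.64] ↔ index [51, 100].
51 + (255.62−156.49)·(100−51)/(288.64−156.49) = 51 + 99.13·49/132.15 ≈ 87.76, so AQI = 88.
NO₂: row 1061.06–1250.07 (AQI 201–300). (300−201)·(1191.58−1061.06)/(1250.07−1061.06) + 201 = 99·130.52/189.01 + 201 ≈ 269.36 → 269.
CO: row 17.4–21.0 (AQI 101–150). (150−101)·(19.8−17.4)/(21.0−17.4) + 101 = 49·2.4/3.6 + 101 ≈ 133.67 → 134.
PM10: row 232.51–349.00 (AQI 101–150). (150−101)·(325.18−232.51)/(349.00−232.51) + 101 = 49·92.67/116.49 + 101 ≈ 139.98 → 140.
Sub-indices: SO₂→88, NO₂→269, CO→134, PM10→140. Ranked high→low: 269, 140, 134, 88. Second-highest sub-index = 140.

140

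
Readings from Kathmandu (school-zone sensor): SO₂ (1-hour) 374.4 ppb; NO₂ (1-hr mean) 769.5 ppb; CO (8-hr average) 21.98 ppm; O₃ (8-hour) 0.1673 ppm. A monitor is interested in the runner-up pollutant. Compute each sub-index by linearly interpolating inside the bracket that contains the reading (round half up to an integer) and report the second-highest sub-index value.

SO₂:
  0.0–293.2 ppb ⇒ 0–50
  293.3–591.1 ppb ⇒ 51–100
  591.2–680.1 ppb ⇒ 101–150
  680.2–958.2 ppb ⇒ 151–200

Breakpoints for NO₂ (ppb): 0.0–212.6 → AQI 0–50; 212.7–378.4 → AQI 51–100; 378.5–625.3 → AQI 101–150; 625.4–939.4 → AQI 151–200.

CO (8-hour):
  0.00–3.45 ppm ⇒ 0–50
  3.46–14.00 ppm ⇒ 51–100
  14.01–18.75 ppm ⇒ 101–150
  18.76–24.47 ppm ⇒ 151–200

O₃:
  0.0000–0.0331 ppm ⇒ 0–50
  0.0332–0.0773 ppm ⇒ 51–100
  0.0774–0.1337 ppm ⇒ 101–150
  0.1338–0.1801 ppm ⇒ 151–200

179

SO₂: 374.4 lies in 293.3–591.1, so I_lo=51, I_hi=100, C_lo=293.3, C_hi=591.1.
(100−51)/(591.1−293.3) × (374.4−293.3) + 51 = 49/297.8 × 81.1 + 51 ≈ 64.34 → 64.
NO₂: 769.5 ∈ [625.4, 939.4] ↔ index [151, 200].
151 + (769.5−625.4)·(200−151)/(939.4−625.4) = 151 + 144.1·49/314.0 ≈ 173.49, so AQI = 173.
CO: row 18.76–24.47 (AQI 151–200). (200−151)·(21.98−18.76)/(24.47−18.76) + 151 = 49·3.22/5.71 + 151 ≈ 178.63 → 179.
O₃: 0.1673 lies in 0.1338–0.1801, so I_lo=151, I_hi=200, C_lo=0.1338, C_hi=0.1801.
(200−151)/(0.1801−0.1338) × (0.1673−0.1338) + 151 = 49/0.0463 × 0.0335 + 151 ≈ 186.45 → 186.
Sub-indices: SO₂→64, NO₂→173, CO→179, O₃→186. Ranked high→low: 186, 179, 173, 64. Second-highest sub-index = 179.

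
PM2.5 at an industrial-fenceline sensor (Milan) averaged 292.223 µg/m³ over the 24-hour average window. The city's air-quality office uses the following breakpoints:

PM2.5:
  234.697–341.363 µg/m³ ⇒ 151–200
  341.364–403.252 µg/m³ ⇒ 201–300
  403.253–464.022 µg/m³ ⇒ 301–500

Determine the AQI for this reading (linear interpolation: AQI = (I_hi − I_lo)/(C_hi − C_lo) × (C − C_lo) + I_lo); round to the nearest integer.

177

PM2.5: 292.223 ∈ [234.697, 341.363] ↔ index [151, 200].
151 + (292.223−234.697)·(200−151)/(341.363−234.697) = 151 + 57.526·49/106.666 ≈ 177.43, so AQI = 177.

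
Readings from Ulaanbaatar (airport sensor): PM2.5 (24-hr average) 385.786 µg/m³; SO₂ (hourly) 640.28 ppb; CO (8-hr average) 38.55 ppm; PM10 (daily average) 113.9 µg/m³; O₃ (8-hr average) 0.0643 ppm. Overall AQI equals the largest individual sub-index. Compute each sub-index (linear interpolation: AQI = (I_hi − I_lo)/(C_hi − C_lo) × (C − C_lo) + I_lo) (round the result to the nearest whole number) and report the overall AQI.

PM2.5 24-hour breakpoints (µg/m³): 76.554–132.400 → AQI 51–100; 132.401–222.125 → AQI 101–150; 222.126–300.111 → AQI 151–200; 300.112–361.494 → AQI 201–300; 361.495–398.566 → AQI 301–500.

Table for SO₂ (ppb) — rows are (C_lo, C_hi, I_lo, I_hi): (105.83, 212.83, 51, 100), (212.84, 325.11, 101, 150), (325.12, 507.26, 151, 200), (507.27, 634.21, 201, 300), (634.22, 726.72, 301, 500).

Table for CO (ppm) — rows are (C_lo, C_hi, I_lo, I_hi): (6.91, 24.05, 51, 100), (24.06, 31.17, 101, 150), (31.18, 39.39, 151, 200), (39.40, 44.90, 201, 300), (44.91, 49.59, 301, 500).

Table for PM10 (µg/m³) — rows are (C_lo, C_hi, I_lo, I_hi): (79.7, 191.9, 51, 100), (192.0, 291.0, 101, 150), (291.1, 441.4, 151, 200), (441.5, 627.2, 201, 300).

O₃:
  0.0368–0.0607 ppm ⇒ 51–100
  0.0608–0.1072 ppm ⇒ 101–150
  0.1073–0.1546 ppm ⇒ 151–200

PM2.5 385.786: bracket 361.495–398.566 → index 301–500; slope 199/37.071, offset 24.291.
AQI = 301 + 199/37.071·24.291 ≈ 431.40 ⇒ 431.
SO₂: 640.28 lies in 634.22–726.72, so I_lo=301, I_hi=500, C_lo=634.22, C_hi=726.72.
(500−301)/(726.72−634.22) × (640.28−634.22) + 301 = 199/92.50 × 6.06 + 301 ≈ 314.04 → 314.
CO 38.55: bracket 31.18–39.39 → index 151–200; slope 49/8.21, offset 7.37.
AQI = 151 + 49/8.21·7.37 ≈ 194.99 ⇒ 195.
PM10: row 79.7–191.9 (AQI 51–100). (100−51)·(113.9−79.7)/(191.9−79.7) + 51 = 49·34.2/112.2 + 51 ≈ 65.94 → 66.
O₃ 0.0643: bracket 0.0608–0.1072 → index 101–150; slope 49/0.0464, offset 0.0035.
AQI = 101 + 49/0.0464·0.0035 ≈ 104.70 ⇒ 105.
Sub-indices: PM2.5→431, SO₂→314, CO→195, PM10→66, O₃→105. Overall AQI = max = 431; dominant pollutant is PM2.5.

431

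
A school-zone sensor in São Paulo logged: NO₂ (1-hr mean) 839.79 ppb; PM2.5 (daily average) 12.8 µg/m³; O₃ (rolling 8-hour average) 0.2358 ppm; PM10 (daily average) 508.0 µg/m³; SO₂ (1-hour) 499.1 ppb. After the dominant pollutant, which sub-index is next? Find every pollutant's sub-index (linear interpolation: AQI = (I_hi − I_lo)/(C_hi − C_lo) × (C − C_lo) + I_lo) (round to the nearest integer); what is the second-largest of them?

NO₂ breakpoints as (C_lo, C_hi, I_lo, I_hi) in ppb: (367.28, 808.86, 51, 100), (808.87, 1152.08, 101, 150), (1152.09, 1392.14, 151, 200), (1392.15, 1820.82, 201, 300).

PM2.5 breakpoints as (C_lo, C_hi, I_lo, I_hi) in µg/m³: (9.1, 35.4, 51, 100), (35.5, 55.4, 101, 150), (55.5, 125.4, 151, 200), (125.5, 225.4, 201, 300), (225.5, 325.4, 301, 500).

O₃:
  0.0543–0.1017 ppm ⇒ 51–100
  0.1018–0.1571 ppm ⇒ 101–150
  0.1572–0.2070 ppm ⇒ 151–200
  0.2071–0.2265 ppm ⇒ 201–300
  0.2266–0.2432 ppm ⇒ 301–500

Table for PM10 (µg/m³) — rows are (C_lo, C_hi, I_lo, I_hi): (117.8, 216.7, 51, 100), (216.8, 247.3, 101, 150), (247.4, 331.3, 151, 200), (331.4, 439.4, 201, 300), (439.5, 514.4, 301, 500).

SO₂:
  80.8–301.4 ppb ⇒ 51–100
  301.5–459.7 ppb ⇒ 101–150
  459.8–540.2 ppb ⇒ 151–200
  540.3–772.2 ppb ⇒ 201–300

NO₂: 839.79 lies in 808.87–1152.08, so I_lo=101, I_hi=150, C_lo=808.87, C_hi=1152.08.
(150−101)/(1152.08−808.87) × (839.79−808.87) + 101 = 49/343.21 × 30.92 + 101 ≈ 105.41 → 105.
PM2.5: row 9.1–35.4 (AQI 51–100). (100−51)·(12.8−9.1)/(35.4−9.1) + 51 = 49·3.7/26.3 + 51 ≈ 57.89 → 58.
O₃: 0.2358 ∈ [0.2266, 0.2432] ↔ index [301, 500].
301 + (0.2358−0.2266)·(500−301)/(0.2432−0.2266) = 301 + 0.0092·199/0.0166 ≈ 411.29, so AQI = 411.
PM10: row 439.5–514.4 (AQI 301–500). (500−301)·(508.0−439.5)/(514.4−439.5) + 301 = 199·68.5/74.9 + 301 ≈ 483.00 → 483.
SO₂ 499.1: bracket 459.8–540.2 → index 151–200; slope 49/80.4, offset 39.3.
AQI = 151 + 49/80.4·39.3 ≈ 174.95 ⇒ 175.
Sub-indices: NO₂→105, PM2.5→58, O₃→411, PM10→483, SO₂→175. Ranked high→low: 483, 411, 175, 105, 58. Second-highest sub-index = 411.

411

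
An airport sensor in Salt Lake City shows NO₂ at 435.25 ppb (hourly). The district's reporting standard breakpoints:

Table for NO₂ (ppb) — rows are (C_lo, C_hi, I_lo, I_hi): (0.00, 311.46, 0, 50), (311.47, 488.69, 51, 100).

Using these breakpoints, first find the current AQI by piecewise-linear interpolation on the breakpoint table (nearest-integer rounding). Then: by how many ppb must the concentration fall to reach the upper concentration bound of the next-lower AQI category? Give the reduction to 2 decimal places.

123.79

NO₂: 435.25 lies in 311.47–488.69, so I_lo=51, I_hi=100, C_lo=311.47, C_hi=488.69.
(100−51)/(488.69−311.47) × (435.25−311.47) + 51 = 49/177.22 × 123.78 + 51 ≈ 85.22 → 85.
Current AQI 85 is in the Moderate range (51–100). The next-lower category tops out at AQI 50, whose upper concentration bound is 311.46 ppb.
Reduction needed = 435.25 − 311.46 = 123.79 ppb.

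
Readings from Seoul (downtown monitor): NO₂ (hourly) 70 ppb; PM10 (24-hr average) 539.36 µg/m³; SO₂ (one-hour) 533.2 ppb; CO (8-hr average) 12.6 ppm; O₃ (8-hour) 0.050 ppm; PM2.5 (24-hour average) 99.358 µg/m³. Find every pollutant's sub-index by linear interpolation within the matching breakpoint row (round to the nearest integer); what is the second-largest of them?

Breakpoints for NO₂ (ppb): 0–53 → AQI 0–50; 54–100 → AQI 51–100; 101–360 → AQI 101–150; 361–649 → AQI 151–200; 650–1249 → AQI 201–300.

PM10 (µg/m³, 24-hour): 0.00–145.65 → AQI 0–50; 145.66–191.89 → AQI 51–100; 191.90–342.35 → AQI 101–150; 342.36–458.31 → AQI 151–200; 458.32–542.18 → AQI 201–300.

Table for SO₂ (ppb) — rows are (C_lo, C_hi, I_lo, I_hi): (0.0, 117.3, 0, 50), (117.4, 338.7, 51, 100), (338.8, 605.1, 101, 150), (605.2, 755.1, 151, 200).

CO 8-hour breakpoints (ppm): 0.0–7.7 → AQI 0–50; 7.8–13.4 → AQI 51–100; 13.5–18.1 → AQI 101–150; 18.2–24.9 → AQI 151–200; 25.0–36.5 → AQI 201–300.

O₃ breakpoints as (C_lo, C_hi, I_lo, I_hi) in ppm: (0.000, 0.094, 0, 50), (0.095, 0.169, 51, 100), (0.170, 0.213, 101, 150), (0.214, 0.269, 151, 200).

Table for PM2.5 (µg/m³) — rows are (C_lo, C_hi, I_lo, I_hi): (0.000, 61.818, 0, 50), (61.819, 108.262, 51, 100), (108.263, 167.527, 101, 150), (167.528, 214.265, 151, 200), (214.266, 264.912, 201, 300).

137

NO₂: 70 lies in 54–100, so I_lo=51, I_hi=100, C_lo=54, C_hi=100.
(100−51)/(100−54) × (70−54) + 51 = 49/46 × 16 + 51 ≈ 68.04 → 68.
PM10: 539.36 ∈ [458.32, 542.18] ↔ index [201, 300].
201 + (539.36−458.32)·(300−201)/(542.18−458.32) = 201 + 81.04·99/83.86 ≈ 296.67, so AQI = 297.
SO₂: row 338.8–605.1 (AQI 101–150). (150−101)·(533.2−338.8)/(605.1−338.8) + 101 = 49·194.4/266.3 + 101 ≈ 136.77 → 137.
CO: 12.6 lies in 7.8–13.4, so I_lo=51, I_hi=100, C_lo=7.8, C_hi=13.4.
(100−51)/(13.4−7.8) × (12.6−7.8) + 51 = 49/5.6 × 4.8 + 51 ≈ 93.00 → 93.
O₃: row 0.000–0.094 (AQI 0–50). (50−0)·(0.050−0.000)/(0.094−0.000) + 0 = 50·0.050/0.094 + 0 ≈ 26.60 → 27.
PM2.5 99.358: bracket 61.819–108.262 → index 51–100; slope 49/46.443, offset 37.539.
AQI = 51 + 49/46.443·37.539 ≈ 90.61 ⇒ 91.
Sub-indices: NO₂→68, PM10→297, SO₂→137, CO→93, O₃→27, PM2.5→91. Ranked high→low: 297, 137, 93, 91, 68, 27. Second-highest sub-index = 137.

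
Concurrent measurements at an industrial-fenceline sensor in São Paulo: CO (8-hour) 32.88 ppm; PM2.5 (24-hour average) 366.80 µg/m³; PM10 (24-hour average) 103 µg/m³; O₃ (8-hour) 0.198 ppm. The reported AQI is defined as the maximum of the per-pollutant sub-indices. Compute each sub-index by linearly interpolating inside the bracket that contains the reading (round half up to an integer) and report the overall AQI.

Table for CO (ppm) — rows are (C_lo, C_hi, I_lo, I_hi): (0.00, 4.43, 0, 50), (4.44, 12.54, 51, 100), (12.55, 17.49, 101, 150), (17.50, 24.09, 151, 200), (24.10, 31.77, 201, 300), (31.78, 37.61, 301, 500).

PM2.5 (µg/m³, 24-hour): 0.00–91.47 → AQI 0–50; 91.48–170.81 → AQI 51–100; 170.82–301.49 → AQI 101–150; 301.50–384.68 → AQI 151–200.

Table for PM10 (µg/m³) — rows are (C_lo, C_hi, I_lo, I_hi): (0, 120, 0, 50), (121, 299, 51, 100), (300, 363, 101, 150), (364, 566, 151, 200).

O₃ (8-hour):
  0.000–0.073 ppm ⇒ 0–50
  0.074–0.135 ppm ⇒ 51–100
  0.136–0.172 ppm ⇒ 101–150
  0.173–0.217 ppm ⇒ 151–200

CO: row 31.78–37.61 (AQI 301–500). (500−301)·(32.88−31.78)/(37.61−31.78) + 301 = 199·1.10/5.83 + 301 ≈ 338.55 → 339.
PM2.5: 366.80 lies in 301.50–384.68, so I_lo=151, I_hi=200, C_lo=301.50, C_hi=384.68.
(200−151)/(384.68−301.50) × (366.80−301.50) + 151 = 49/83.18 × 65.30 + 151 ≈ 189.47 → 189.
PM10 103: bracket 0–120 → index 0–50; slope 50/120, offset 103.
AQI = 0 + 50/120·103 ≈ 42.92 ⇒ 43.
O₃: 0.198 lies in 0.173–0.217, so I_lo=151, I_hi=200, C_lo=0.173, C_hi=0.217.
(200−151)/(0.217−0.173) × (0.198−0.173) + 151 = 49/0.044 × 0.025 + 151 ≈ 178.84 → 179.
Sub-indices: CO→339, PM2.5→189, PM10→43, O₃→179. Overall AQI = max = 339; dominant pollutant is CO.

339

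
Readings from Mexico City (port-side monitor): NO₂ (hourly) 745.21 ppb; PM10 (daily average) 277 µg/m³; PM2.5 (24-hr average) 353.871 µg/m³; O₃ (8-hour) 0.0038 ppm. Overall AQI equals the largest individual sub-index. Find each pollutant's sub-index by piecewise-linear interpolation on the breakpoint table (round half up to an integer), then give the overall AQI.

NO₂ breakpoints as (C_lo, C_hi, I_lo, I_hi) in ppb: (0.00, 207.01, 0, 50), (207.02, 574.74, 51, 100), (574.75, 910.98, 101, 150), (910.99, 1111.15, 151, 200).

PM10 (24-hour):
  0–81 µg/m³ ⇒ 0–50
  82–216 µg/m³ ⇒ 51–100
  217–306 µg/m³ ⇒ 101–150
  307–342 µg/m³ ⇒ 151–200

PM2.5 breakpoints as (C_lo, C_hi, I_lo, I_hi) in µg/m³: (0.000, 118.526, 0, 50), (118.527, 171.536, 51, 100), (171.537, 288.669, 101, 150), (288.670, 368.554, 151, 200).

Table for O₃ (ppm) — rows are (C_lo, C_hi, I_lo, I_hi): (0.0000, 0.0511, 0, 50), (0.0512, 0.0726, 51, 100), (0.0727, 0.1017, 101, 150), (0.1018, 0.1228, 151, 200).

NO₂: row 574.75–910.98 (AQI 101–150). (150−101)·(745.21−574.75)/(910.98−574.75) + 101 = 49·170.46/336.23 + 101 ≈ 125.84 → 126.
PM10: row 217–306 (AQI 101–150). (150−101)·(277−217)/(306−217) + 101 = 49·60/89 + 101 ≈ 134.03 → 134.
PM2.5: 353.871 lies in 288.670–368.554, so I_lo=151, I_hi=200, C_lo=288.670, C_hi=368.554.
(200−151)/(368.554−288.670) × (353.871−288.670) + 151 = 49/79.884 × 65.201 + 151 ≈ 190.99 → 191.
O₃: row 0.0000–0.0511 (AQI 0–50). (50−0)·(0.0038−0.0000)/(0.0511−0.0000) + 0 = 50·0.0038/0.0511 + 0 ≈ 3.72 → 4.
Sub-indices: NO₂→126, PM10→134, PM2.5→191, O₃→4. Overall AQI = max = 191; dominant pollutant is PM2.5.

191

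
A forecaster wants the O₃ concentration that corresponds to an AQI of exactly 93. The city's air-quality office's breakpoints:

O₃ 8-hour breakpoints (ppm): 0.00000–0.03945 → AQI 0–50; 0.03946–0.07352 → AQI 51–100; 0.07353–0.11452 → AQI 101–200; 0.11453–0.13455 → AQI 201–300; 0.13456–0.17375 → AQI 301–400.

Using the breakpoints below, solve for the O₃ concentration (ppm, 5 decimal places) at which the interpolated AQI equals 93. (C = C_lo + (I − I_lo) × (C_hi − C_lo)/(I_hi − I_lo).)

AQI 93 lies in the 51–100 band, which corresponds to 0.03946–0.07352 ppm.
C = 0.03946 + (93−51)×(0.07352−0.03946)/(100−51) = 0.03946 + 42×0.03406/49 ≈ 0.0686543 ppm → 0.06865 ppm to 5 dp.

0.06865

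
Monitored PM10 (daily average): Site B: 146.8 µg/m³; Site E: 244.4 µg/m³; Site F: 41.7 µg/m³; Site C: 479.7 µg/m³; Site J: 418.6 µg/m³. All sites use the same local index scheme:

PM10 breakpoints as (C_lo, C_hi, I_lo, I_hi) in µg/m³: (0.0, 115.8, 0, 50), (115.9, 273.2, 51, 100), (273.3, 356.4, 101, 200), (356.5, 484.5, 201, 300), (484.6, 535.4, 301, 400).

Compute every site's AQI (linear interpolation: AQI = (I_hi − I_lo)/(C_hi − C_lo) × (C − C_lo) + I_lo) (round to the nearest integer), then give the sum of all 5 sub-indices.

715

Site B: row 115.9–273.2 (AQI 51–100). (100−51)·(146.8−115.9)/(273.2−115.9) + 51 = 49·30.9/157.3 + 51 ≈ 60.63 → 61.
Site E 244.4: bracket 115.9–273.2 → index 51–100; slope 49/157.3, offset 128.5.
AQI = 51 + 49/157.3·128.5 ≈ 91.03 ⇒ 91.
Site F 41.7: bracket 0.0–115.8 → index 0–50; slope 50/115.8, offset 41.7.
AQI = 0 + 50/115.8·41.7 ≈ 18.01 ⇒ 18.
Site C: 479.7 lies in 356.5–484.5, so I_lo=201, I_hi=300, C_lo=356.5, C_hi=484.5.
(300−201)/(484.5−356.5) × (479.7−356.5) + 201 = 99/128.0 × 123.2 + 201 ≈ 296.29 → 296.
Site J: row 356.5–484.5 (AQI 201–300). (300−201)·(418.6−356.5)/(484.5−356.5) + 201 = 99·62.1/128.0 + 201 ≈ 249.03 → 249.
AQIs: Site B=61, Site E=91, Site F=18, Site C=296, Site J=249. Sum = 61 + 91 + 18 + 296 + 249 = 715.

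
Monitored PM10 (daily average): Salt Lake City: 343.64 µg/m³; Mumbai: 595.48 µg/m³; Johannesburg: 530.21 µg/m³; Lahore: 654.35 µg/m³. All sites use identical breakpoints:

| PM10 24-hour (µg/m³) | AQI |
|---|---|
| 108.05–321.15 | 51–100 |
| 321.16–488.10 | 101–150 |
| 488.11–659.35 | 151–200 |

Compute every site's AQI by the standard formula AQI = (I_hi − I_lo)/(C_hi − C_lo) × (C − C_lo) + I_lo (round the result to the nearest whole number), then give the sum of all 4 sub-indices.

Salt Lake City 343.64: bracket 321.16–488.10 → index 101–150; slope 49/166.94, offset 22.48.
AQI = 101 + 49/166.94·22.48 ≈ 107.60 ⇒ 108.
Mumbai 595.48: bracket 488.11–659.35 → index 151–200; slope 49/171.24, offset 107.37.
AQI = 151 + 49/171.24·107.37 ≈ 181.72 ⇒ 182.
Johannesburg: 530.21 lies in 488.11–659.35, so I_lo=151, I_hi=200, C_lo=488.11, C_hi=659.35.
(200−151)/(659.35−488.11) × (530.21−488.11) + 151 = 49/171.24 × 42.10 + 151 ≈ 163.05 → 163.
Lahore: 654.35 ∈ [488.11, 659.35] ↔ index [151, 200].
151 + (654.35−488.11)·(200−151)/(659.35−488.11) = 151 + 166.24·49/171.24 ≈ 198.57, so AQI = 199.
AQIs: Salt Lake City=108, Mumbai=182, Johannesburg=163, Lahore=199. Sum = 108 + 182 + 163 + 199 = 652.

652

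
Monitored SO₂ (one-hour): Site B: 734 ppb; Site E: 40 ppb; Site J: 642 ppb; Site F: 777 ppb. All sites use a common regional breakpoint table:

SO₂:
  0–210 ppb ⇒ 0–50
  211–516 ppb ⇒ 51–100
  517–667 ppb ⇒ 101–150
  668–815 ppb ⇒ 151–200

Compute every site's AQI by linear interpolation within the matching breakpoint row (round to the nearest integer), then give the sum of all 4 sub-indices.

Site B: row 668–815 (AQI 151–200). (200−151)·(734−668)/(815−668) + 151 = 49·66/147 + 151 ≈ 173.00 → 173.
Site E 40: bracket 0–210 → index 0–50; slope 50/210, offset 40.
AQI = 0 + 50/210·40 ≈ 9.52 ⇒ 10.
Site J: row 517–667 (AQI 101–150). (150−101)·(642−517)/(667−517) + 101 = 49·125/150 + 101 ≈ 141.83 → 142.
Site F: 777 lies in 668–815, so I_lo=151, I_hi=200, C_lo=668, C_hi=815.
(200−151)/(815−668) × (777−668) + 151 = 49/147 × 109 + 151 ≈ 187.33 → 187.
AQIs: Site B=173, Site E=10, Site J=142, Site F=187. Sum = 173 + 10 + 142 + 187 = 512.

512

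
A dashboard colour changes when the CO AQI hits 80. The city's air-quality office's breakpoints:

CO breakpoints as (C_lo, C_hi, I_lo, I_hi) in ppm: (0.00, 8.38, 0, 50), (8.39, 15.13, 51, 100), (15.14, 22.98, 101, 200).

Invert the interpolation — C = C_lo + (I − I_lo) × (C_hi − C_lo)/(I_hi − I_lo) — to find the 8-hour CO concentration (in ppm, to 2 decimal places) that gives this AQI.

AQI 80 lies in the 51–100 band, which corresponds to 8.39–15.13 ppm.
C = 8.39 + (80−51)×(15.13−8.39)/(100−51) = 8.39 + 29×6.74/49 ≈ 12.3790 ppm → 12.38 ppm to 2 dp.

12.38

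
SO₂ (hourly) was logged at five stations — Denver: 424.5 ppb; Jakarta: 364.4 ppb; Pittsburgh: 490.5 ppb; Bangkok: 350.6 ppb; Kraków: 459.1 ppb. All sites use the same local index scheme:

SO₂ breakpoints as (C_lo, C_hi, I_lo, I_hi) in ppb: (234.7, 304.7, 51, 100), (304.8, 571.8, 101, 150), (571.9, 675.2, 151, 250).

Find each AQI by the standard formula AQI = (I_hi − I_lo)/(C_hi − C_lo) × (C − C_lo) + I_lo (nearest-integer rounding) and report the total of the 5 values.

Denver: 424.5 lies in 304.8–571.8, so I_lo=101, I_hi=150, C_lo=304.8, C_hi=571.8.
(150−101)/(571.8−304.8) × (424.5−304.8) + 101 = 49/267.0 × 119.7 + 101 ≈ 122.97 → 123.
Jakarta: row 304.8–571.8 (AQI 101–150). (150−101)·(364.4−304.8)/(571.8−304.8) + 101 = 49·59.6/267.0 + 101 ≈ 111.94 → 112.
Pittsburgh: row 304.8–571.8 (AQI 101–150). (150−101)·(490.5−304.8)/(571.8−304.8) + 101 = 49·185.7/267.0 + 101 ≈ 135.08 → 135.
Bangkok: row 304.8–571.8 (AQI 101–150). (150−101)·(350.6−304.8)/(571.8−304.8) + 101 = 49·45.8/267.0 + 101 ≈ 109.41 → 109.
Kraków 459.1: bracket 304.8–571.8 → index 101–150; slope 49/267.0, offset 154.3.
AQI = 101 + 49/267.0·154.3 ≈ 129.32 ⇒ 129.
AQIs: Denver=123, Jakarta=112, Pittsburgh=135, Bangkok=109, Kraków=129. Sum = 123 + 112 + 135 + 109 + 129 = 608.

608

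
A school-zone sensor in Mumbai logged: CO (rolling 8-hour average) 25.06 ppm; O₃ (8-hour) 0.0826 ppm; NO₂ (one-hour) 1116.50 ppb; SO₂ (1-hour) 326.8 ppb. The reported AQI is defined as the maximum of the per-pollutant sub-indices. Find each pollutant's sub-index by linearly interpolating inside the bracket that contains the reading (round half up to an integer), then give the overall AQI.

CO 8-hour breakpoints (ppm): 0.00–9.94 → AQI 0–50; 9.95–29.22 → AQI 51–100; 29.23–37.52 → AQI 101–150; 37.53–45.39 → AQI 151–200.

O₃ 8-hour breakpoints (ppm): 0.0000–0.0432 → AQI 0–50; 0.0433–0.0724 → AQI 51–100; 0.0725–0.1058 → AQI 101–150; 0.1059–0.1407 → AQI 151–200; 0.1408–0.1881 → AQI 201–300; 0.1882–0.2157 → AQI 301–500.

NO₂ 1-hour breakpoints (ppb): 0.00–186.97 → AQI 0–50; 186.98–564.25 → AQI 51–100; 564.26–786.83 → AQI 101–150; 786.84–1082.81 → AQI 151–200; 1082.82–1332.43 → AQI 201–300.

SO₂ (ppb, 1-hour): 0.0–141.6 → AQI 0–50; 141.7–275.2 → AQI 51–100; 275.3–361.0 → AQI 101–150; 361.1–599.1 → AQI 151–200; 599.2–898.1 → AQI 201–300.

214

CO 25.06: bracket 9.95–29.22 → index 51–100; slope 49/19.27, offset 15.11.
AQI = 51 + 49/19.27·15.11 ≈ 89.42 ⇒ 89.
O₃: row 0.0725–0.1058 (AQI 101–150). (150−101)·(0.0826−0.0725)/(0.1058−0.0725) + 101 = 49·0.0101/0.0333 + 101 ≈ 115.86 → 116.
NO₂: 1116.50 lies in 1082.82–1332.43, so I_lo=201, I_hi=300, C_lo=1082.82, C_hi=1332.43.
(300−201)/(1332.43−1082.82) × (1116.50−1082.82) + 201 = 99/249.61 × 33.68 + 201 ≈ 214.36 → 214.
SO₂: 326.8 lies in 275.3–361.0, so I_lo=101, I_hi=150, C_lo=275.3, C_hi=361.0.
(150−101)/(361.0−275.3) × (326.8−275.3) + 101 = 49/85.7 × 51.5 + 101 ≈ 130.45 → 130.
Sub-indices: CO→89, O₃→116, NO₂→214, SO₂→130. Overall AQI = max = 214; dominant pollutant is NO₂.
AQI 214: Very Unhealthy.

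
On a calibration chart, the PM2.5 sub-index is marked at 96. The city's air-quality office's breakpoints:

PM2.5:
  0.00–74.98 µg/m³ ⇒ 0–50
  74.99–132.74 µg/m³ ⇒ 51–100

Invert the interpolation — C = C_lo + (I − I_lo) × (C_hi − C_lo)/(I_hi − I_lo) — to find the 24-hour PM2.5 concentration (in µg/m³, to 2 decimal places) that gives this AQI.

AQI 96 lies in the 51–100 band, which corresponds to 74.99–132.74 µg/m³.
C = 74.99 + (96−51)×(132.74−74.99)/(100−51) = 74.99 + 45×57.75/49 ≈ 128.0257 µg/m³ → 128.03 µg/m³ to 2 dp.

128.03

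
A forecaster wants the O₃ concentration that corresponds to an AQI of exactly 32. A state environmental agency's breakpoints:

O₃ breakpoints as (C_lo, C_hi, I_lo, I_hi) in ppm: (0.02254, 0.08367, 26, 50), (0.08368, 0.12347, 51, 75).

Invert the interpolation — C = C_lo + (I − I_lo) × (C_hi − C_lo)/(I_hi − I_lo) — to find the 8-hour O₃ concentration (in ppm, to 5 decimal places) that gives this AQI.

0.03782

AQI 32 lies in the 26–50 band, which corresponds to 0.02254–0.08367 ppm.
C = 0.02254 + (32−26)×(0.08367−0.02254)/(50−26) = 0.02254 + 6×0.06113/24 ≈ 0.0378225 ppm → 0.03782 ppm to 5 dp.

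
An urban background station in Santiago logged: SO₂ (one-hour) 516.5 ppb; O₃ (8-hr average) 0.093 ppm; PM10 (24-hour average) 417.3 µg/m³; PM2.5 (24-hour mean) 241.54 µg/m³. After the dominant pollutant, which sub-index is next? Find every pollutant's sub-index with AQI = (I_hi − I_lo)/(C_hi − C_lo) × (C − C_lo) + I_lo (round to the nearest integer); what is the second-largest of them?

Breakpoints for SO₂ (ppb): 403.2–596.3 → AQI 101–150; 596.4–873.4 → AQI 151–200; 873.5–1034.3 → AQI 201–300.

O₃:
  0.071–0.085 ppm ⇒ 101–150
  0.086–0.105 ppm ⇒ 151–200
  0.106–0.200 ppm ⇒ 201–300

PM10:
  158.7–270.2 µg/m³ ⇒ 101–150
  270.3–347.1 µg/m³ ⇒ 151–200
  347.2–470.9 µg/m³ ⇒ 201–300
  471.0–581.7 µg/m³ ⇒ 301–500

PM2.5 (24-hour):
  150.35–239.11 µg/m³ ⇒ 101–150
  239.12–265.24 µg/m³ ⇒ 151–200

SO₂: 516.5 lies in 403.2–596.3, so I_lo=101, I_hi=150, C_lo=403.2, C_hi=596.3.
(150−101)/(596.3−403.2) × (516.5−403.2) + 101 = 49/193.1 × 113.3 + 101 ≈ 129.75 → 130.
O₃: 0.093 lies in 0.086–0.105, so I_lo=151, I_hi=200, C_lo=0.086, C_hi=0.105.
(200−151)/(0.105−0.086) × (0.093−0.086) + 151 = 49/0.019 × 0.007 + 151 ≈ 169.05 → 169.
PM10: 417.3 lies in 347.2–470.9, so I_lo=201, I_hi=300, C_lo=347.2, C_hi=470.9.
(300−201)/(470.9−347.2) × (417.3−347.2) + 201 = 99/123.7 × 70.1 + 201 ≈ 257.10 → 257.
PM2.5 241.54: bracket 239.12–265.24 → index 151–200; slope 49/26.12, offset 2.42.
AQI = 151 + 49/26.12·2.42 ≈ 155.54 ⇒ 156.
Sub-indices: SO₂→130, O₃→169, PM10→257, PM2.5→156. Ranked high→low: 257, 169, 156, 130. Second-highest sub-index = 169.

169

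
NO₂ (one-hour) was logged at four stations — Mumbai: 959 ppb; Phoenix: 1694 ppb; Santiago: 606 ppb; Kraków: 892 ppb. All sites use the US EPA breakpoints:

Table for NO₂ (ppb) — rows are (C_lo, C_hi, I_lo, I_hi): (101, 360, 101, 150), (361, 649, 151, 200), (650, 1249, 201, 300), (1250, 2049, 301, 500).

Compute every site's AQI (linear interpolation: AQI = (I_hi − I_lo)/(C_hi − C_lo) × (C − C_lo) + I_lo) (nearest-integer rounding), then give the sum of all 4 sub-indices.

1098

Mumbai 959: bracket 650–1249 → index 201–300; slope 99/599, offset 309.
AQI = 201 + 99/599·309 ≈ 252.07 ⇒ 252.
Phoenix: 1694 ∈ [1250, 2049] ↔ index [301, 500].
301 + (1694−1250)·(500−301)/(2049−1250) = 301 + 444·199/799 ≈ 411.58, so AQI = 412.
Santiago: row 361–649 (AQI 151–200). (200−151)·(606−361)/(649−361) + 151 = 49·245/288 + 151 ≈ 192.68 → 193.
Kraków: 892 ∈ [650, 1249] ↔ index [201, 300].
201 + (892−650)·(300−201)/(1249−650) = 201 + 242·99/599 ≈ 241.00, so AQI = 241.
AQIs: Mumbai=252, Phoenix=412, Santiago=193, Kraków=241. Sum = 252 + 412 + 193 + 241 = 1098.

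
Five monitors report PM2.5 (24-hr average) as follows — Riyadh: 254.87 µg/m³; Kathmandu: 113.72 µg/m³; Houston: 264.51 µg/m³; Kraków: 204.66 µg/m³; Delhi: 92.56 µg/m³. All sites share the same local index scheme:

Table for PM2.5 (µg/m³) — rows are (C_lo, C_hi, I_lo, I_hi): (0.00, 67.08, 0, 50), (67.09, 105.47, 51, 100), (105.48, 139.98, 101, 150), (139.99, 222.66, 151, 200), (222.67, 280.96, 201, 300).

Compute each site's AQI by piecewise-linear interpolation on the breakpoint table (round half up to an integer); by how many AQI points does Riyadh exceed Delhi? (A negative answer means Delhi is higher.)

172

Riyadh: 254.87 ∈ [222.67, 280.96] ↔ index [201, 300].
201 + (254.87−222.67)·(300−201)/(280.96−222.67) = 201 + 32.20·99/58.29 ≈ 255.69, so AQI = 256.
Kathmandu: 113.72 ∈ [105.48, 139.98] ↔ index [101, 150].
101 + (113.72−105.48)·(150−101)/(139.98−105.48) = 101 + 8.24·49/34.50 ≈ 112.70, so AQI = 113.
Houston: 264.51 lies in 222.67–280.96, so I_lo=201, I_hi=300, C_lo=222.67, C_hi=280.96.
(300−201)/(280.96−222.67) × (264.51−222.67) + 201 = 99/58.29 × 41.84 + 201 ≈ 272.06 → 272.
Kraków: row 139.99–222.66 (AQI 151–200). (200−151)·(204.66−139.99)/(222.66−139.99) + 151 = 49·64.67/82.67 + 151 ≈ 189.33 → 189.
Delhi 92.56: bracket 67.09–105.47 → index 51–100; slope 49/38.38, offset 25.47.
AQI = 51 + 49/38.38·25.47 ≈ 83.52 ⇒ 84.
AQIs: Riyadh=256, Kathmandu=113, Houston=272, Kraków=189, Delhi=84. Riyadh (256) − Delhi (84) = 172.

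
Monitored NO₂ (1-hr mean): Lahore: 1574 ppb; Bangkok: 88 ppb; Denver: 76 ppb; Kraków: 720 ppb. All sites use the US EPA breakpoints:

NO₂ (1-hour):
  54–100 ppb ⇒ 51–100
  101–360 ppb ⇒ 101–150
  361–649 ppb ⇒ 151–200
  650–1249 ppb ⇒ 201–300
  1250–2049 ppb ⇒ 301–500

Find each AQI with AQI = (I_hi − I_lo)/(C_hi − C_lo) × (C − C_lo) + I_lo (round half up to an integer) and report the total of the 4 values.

756

Lahore: 1574 lies in 1250–2049, so I_lo=301, I_hi=500, C_lo=1250, C_hi=2049.
(500−301)/(2049−1250) × (1574−1250) + 301 = 199/799 × 324 + 301 ≈ 381.70 → 382.
Bangkok: row 54–100 (AQI 51–100). (100−51)·(88−54)/(100−54) + 51 = 49·34/46 + 51 ≈ 87.22 → 87.
Denver: 76 lies in 54–100, so I_lo=51, I_hi=100, C_lo=54, C_hi=100.
(100−51)/(100−54) × (76−54) + 51 = 49/46 × 22 + 51 ≈ 74.43 → 74.
Kraków 720: bracket 650–1249 → index 201–300; slope 99/599, offset 70.
AQI = 201 + 99/599·70 ≈ 212.57 ⇒ 213.
AQIs: Lahore=382, Bangkok=87, Denver=74, Kraków=213. Sum = 382 + 87 + 74 + 213 = 756.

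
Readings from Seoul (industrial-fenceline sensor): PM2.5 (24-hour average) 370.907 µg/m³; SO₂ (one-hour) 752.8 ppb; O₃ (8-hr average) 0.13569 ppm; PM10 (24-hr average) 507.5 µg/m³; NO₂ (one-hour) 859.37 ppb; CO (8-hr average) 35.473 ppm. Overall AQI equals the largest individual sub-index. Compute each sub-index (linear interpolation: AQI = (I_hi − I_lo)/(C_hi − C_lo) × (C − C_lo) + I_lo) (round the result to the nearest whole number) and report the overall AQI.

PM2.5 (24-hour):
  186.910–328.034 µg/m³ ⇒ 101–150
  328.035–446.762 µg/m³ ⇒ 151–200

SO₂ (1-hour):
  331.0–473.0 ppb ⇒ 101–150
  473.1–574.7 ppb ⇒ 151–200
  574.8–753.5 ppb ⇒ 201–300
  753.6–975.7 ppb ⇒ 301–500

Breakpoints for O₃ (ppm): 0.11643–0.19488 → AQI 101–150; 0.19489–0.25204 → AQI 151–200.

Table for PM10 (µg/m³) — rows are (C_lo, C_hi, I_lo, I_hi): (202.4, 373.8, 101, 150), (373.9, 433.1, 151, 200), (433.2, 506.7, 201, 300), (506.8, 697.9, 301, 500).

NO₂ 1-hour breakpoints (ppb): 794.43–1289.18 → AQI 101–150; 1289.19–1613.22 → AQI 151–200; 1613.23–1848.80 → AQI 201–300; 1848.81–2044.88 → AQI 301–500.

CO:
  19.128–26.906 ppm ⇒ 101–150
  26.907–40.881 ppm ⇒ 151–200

PM2.5 370.907: bracket 328.035–446.762 → index 151–200; slope 49/118.727, offset 42.872.
AQI = 151 + 49/118.727·42.872 ≈ 168.69 ⇒ 169.
SO₂: 752.8 ∈ [574.8, 753.5] ↔ index [201, 300].
201 + (752.8−574.8)·(300−201)/(753.5−574.8) = 201 + 178.0·99/178.7 ≈ 299.61, so AQI = 300.
O₃ 0.13569: bracket 0.11643–0.19488 → index 101–150; slope 49/0.07845, offset 0.01926.
AQI = 101 + 49/0.07845·0.01926 ≈ 113.03 ⇒ 113.
PM10: 507.5 lies in 506.8–697.9, so I_lo=301, I_hi=500, C_lo=506.8, C_hi=697.9.
(500−301)/(697.9−506.8) × (507.5−506.8) + 301 = 199/191.1 × 0.7 + 301 ≈ 301.73 → 302.
NO₂: 859.37 ∈ [794.43, 1289.18] ↔ index [101, 150].
101 + (859.37−794.43)·(150−101)/(1289.18−794.43) = 101 + 64.94·49/494.75 ≈ 107.43, so AQI = 107.
CO: row 26.907–40.881 (AQI 151–200). (200−151)·(35.473−26.907)/(40.881−26.907) + 151 = 49·8.566/13.974 + 151 ≈ 181.04 → 181.
Sub-indices: PM2.5→169, SO₂→300, O₃→113, PM10→302, NO₂→107, CO→181. Overall AQI = max = 302; dominant pollutant is PM10.

302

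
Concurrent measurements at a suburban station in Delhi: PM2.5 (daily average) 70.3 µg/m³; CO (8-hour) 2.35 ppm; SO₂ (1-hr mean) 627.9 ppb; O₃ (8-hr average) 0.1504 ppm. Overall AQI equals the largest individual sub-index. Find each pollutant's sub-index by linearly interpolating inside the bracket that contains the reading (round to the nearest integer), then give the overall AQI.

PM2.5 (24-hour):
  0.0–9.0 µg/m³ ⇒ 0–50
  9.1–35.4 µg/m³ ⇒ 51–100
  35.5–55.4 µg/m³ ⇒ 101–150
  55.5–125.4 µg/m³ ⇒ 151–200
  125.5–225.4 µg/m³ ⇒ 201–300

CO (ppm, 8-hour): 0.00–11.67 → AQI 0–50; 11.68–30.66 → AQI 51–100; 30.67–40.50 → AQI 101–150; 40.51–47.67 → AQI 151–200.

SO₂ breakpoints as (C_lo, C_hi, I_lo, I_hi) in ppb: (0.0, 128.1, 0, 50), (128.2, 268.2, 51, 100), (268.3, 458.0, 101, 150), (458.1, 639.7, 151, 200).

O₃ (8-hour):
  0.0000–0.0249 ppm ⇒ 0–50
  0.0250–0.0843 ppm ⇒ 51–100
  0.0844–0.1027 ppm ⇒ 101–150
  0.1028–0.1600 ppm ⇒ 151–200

PM2.5: 70.3 lies in 55.5–125.4, so I_lo=151, I_hi=200, C_lo=55.5, C_hi=125.4.
(200−151)/(125.4−55.5) × (70.3−55.5) + 151 = 49/69.9 × 14.8 + 151 ≈ 161.37 → 161.
CO: row 0.00–11.67 (AQI 0–50). (50−0)·(2.35−0.00)/(11.67−0.00) + 0 = 50·2.35/11.67 + 0 ≈ 10.07 → 10.
SO₂ 627.9: bracket 458.1–639.7 → index 151–200; slope 49/181.6, offset 169.8.
AQI = 151 + 49/181.6·169.8 ≈ 196.82 ⇒ 197.
O₃: row 0.1028–0.1600 (AQI 151–200). (200−151)·(0.1504−0.1028)/(0.1600−0.1028) + 151 = 49·0.0476/0.0572 + 151 ≈ 191.78 → 192.
Sub-indices: PM2.5→161, CO→10, SO₂→197, O₃→192. Overall AQI = max = 197; dominant pollutant is SO₂.

197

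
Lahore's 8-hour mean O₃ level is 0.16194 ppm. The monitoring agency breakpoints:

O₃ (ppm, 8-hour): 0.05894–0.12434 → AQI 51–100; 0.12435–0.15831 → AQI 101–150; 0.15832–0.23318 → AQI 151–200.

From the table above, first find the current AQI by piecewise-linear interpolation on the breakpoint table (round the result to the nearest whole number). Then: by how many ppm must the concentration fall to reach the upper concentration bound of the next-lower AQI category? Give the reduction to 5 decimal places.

0.00363

O₃ 0.16194: bracket 0.15832–0.23318 → index 151–200; slope 49/0.07486, offset 0.00362.
AQI = 151 + 49/0.07486·0.00362 ≈ 153.37 ⇒ 153.
Current AQI 153 is in the Unhealthy range (151–200). The next-lower category tops out at AQI 150, whose upper concentration bound is 0.15831 ppm.
Reduction needed = 0.16194 − 0.15831 = 0.00363 ppm.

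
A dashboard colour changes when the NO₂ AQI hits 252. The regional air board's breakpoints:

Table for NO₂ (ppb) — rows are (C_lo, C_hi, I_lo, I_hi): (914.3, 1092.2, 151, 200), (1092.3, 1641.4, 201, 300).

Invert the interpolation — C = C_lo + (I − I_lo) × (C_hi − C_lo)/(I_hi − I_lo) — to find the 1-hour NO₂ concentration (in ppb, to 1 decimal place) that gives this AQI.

AQI 252 lies in the 201–300 band, which corresponds to 1092.3–1641.4 ppb.
C = 1092.3 + (252−201)×(1641.4−1092.3)/(300−201) = 1092.3 + 51×549.1/99 ≈ 1375.170 ppb → 1375.2 ppb to 1 dp.

1375.2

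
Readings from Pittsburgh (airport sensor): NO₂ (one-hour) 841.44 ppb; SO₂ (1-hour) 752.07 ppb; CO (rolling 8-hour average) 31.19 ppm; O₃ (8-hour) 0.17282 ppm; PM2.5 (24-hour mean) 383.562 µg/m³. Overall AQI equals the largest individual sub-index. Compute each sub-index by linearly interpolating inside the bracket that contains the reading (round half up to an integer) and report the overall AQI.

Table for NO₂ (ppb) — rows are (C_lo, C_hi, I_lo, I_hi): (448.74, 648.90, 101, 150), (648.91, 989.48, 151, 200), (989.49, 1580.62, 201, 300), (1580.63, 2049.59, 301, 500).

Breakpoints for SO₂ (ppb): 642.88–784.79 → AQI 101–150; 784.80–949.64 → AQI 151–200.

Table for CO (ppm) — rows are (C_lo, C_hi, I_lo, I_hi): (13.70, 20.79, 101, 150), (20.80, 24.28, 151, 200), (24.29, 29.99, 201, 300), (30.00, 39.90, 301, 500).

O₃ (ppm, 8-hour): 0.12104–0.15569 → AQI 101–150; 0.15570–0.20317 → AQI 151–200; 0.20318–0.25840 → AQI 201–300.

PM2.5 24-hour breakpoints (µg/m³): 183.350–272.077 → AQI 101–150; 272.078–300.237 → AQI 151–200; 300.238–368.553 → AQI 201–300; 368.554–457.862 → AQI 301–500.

NO₂: 841.44 ∈ [648.91, 989.48] ↔ index [151, 200].
151 + (841.44−648.91)·(200−151)/(989.48−648.91) = 151 + 192.53·49/340.57 ≈ 178.70, so AQI = 179.
SO₂: 752.07 lies in 642.88–784.79, so I_lo=101, I_hi=150, C_lo=642.88, C_hi=784.79.
(150−101)/(784.79−642.88) × (752.07−642.88) + 101 = 49/141.91 × 109.19 + 101 ≈ 138.70 → 139.
CO: 31.19 lies in 30.00–39.90, so I_lo=301, I_hi=500, C_lo=30.00, C_hi=39.90.
(500−301)/(39.90−30.00) × (31.19−30.00) + 301 = 199/9.90 × 1.19 + 301 ≈ 324.92 → 325.
O₃ 0.17282: bracket 0.15570–0.20317 → index 151–200; slope 49/0.04747, offset 0.01712.
AQI = 151 + 49/0.04747·0.01712 ≈ 168.67 ⇒ 169.
PM2.5: 383.562 lies in 368.554–457.862, so I_lo=301, I_hi=500, C_lo=368.554, C_hi=457.862.
(500−301)/(457.862−368.554) × (383.562−368.554) + 301 = 199/89.308 × 15.008 + 301 ≈ 334.44 → 334.
Sub-indices: NO₂→179, SO₂→139, CO→325, O₃→169, PM2.5→334. Overall AQI = max = 334; dominant pollutant is PM2.5.
AQI 334: Hazardous.

334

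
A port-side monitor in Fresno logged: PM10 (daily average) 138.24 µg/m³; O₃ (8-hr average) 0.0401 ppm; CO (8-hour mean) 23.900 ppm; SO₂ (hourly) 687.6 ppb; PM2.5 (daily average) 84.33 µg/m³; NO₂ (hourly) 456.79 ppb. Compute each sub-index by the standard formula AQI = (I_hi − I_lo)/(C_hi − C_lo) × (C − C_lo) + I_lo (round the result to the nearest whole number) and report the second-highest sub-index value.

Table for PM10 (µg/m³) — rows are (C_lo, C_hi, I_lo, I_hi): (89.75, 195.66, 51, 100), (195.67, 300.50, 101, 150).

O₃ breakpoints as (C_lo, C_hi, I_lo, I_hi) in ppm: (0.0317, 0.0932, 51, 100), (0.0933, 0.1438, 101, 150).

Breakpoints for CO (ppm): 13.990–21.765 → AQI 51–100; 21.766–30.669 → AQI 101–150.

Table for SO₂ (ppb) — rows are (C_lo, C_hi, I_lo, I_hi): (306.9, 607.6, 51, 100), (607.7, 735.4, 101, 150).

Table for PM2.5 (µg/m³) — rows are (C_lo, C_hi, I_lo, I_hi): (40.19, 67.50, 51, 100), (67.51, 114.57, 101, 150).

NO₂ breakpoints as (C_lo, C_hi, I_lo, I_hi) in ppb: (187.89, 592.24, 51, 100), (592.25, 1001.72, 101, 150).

119

PM10 138.24: bracket 89.75–195.66 → index 51–100; slope 49/105.91, offset 48.49.
AQI = 51 + 49/105.91·48.49 ≈ 73.43 ⇒ 73.
O₃: 0.0401 lies in 0.0317–0.0932, so I_lo=51, I_hi=100, C_lo=0.0317, C_hi=0.0932.
(100−51)/(0.0932−0.0317) × (0.0401−0.0317) + 51 = 49/0.0615 × 0.0084 + 51 ≈ 57.69 → 58.
CO: 23.900 lies in 21.766–30.669, so I_lo=101, I_hi=150, C_lo=21.766, C_hi=30.669.
(150−101)/(30.669−21.766) × (23.900−21.766) + 101 = 49/8.903 × 2.134 + 101 ≈ 112.75 → 113.
SO₂: row 607.7–735.4 (AQI 101–150). (150−101)·(687.6−607.7)/(735.4−607.7) + 101 = 49·79.9/127.7 + 101 ≈ 131.66 → 132.
PM2.5 84.33: bracket 67.51–114.57 → index 101–150; slope 49/47.06, offset 16.82.
AQI = 101 + 49/47.06·16.82 ≈ 118.51 ⇒ 119.
NO₂: 456.79 lies in 187.89–592.24, so I_lo=51, I_hi=100, C_lo=187.89, C_hi=592.24.
(100−51)/(592.24−187.89) × (456.79−187.89) + 51 = 49/404.35 × 268.90 + 51 ≈ 83.59 → 84.
Sub-indices: PM10→73, O₃→58, CO→113, SO₂→132, PM2.5→119, NO₂→84. Ranked high→low: 132, 119, 113, 84, 73, 58. Second-highest sub-index = 119.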